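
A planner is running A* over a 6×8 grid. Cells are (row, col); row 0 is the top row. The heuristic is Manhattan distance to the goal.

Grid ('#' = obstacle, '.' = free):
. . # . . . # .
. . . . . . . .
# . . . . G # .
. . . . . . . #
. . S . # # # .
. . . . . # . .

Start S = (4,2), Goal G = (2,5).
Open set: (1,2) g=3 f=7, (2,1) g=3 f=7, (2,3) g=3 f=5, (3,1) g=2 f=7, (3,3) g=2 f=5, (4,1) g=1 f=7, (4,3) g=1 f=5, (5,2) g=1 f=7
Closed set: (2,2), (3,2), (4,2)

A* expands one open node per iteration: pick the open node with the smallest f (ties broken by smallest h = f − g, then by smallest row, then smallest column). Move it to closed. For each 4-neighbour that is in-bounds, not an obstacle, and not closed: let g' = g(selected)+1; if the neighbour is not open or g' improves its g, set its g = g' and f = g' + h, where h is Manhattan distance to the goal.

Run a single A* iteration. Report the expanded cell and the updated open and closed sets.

step 1: expand (2,3) (f=5, h=2) → closed; open now [(1,2) g=3 f=7, (1,3) g=4 f=7, (2,1) g=3 f=7, (2,4) g=4 f=5, (3,1) g=2 f=7, (3,3) g=2 f=5, (4,1) g=1 f=7, (4,3) g=1 f=5, (5,2) g=1 f=7]

expanded=(2,3); open=[(1,2) g=3 f=7, (1,3) g=4 f=7, (2,1) g=3 f=7, (2,4) g=4 f=5, (3,1) g=2 f=7, (3,3) g=2 f=5, (4,1) g=1 f=7, (4,3) g=1 f=5, (5,2) g=1 f=7]; closed=[(2,2), (2,3), (3,2), (4,2)]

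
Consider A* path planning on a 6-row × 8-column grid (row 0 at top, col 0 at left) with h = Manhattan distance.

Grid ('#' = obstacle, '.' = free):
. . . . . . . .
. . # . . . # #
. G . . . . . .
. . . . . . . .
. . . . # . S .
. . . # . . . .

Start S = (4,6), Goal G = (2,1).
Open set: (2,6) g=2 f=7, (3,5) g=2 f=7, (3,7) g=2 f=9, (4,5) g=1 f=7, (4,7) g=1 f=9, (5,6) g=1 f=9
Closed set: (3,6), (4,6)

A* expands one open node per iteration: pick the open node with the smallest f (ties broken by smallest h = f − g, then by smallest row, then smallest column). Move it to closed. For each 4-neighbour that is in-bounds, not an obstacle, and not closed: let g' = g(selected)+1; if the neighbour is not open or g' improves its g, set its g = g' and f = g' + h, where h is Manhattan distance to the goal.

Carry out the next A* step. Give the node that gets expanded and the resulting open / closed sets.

expanded=(2,6); open=[(2,5) g=3 f=7, (2,7) g=3 f=9, (3,5) g=2 f=7, (3,7) g=2 f=9, (4,5) g=1 f=7, (4,7) g=1 f=9, (5,6) g=1 f=9]; closed=[(2,6), (3,6), (4,6)]

step 1: expand (2,6) (f=7, h=5) → closed; open now [(2,5) g=3 f=7, (2,7) g=3 f=9, (3,5) g=2 f=7, (3,7) g=2 f=9, (4,5) g=1 f=7, (4,7) g=1 f=9, (5,6) g=1 f=9]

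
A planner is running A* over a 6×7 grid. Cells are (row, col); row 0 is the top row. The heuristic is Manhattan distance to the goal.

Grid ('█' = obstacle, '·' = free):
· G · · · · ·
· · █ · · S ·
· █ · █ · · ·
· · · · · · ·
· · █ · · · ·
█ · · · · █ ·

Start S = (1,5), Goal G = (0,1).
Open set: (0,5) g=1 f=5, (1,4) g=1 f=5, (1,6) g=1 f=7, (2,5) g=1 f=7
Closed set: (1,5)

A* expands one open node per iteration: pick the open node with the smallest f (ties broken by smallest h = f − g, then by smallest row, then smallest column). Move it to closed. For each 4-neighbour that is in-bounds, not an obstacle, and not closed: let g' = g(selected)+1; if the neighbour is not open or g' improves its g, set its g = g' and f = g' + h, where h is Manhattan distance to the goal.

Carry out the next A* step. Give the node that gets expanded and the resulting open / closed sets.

expanded=(0,5); open=[(0,4) g=2 f=5, (0,6) g=2 f=7, (1,4) g=1 f=5, (1,6) g=1 f=7, (2,5) g=1 f=7]; closed=[(0,5), (1,5)]

step 1: expand (0,5) (f=5, h=4) → closed; open now [(0,4) g=2 f=5, (0,6) g=2 f=7, (1,4) g=1 f=5, (1,6) g=1 f=7, (2,5) g=1 f=7]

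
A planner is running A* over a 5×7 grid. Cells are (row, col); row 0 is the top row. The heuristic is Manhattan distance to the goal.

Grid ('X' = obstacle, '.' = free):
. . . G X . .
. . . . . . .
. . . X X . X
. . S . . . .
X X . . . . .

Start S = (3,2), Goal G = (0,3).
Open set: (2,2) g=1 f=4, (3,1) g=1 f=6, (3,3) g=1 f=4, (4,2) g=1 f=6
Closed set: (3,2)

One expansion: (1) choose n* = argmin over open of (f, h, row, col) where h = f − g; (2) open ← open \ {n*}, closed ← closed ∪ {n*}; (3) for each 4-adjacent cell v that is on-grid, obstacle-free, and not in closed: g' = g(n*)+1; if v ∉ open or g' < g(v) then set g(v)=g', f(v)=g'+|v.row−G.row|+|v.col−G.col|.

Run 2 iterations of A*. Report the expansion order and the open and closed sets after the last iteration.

step 1: expand (2,2) (f=4, h=3) → closed; open now [(1,2) g=2 f=4, (2,1) g=2 f=6, (3,1) g=1 f=6, (3,3) g=1 f=4, (4,2) g=1 f=6]
step 2: expand (1,2) (f=4, h=2) → closed; open now [(0,2) g=3 f=4, (1,1) g=3 f=6, (1,3) g=3 f=4, (2,1) g=2 f=6, (3,1) g=1 f=6, (3,3) g=1 f=4, (4,2) g=1 f=6]

order=[(2,2) → (1,2)]; open=[(0,2) g=3 f=4, (1,1) g=3 f=6, (1,3) g=3 f=4, (2,1) g=2 f=6, (3,1) g=1 f=6, (3,3) g=1 f=4, (4,2) g=1 f=6]; closed=[(1,2), (2,2), (3,2)]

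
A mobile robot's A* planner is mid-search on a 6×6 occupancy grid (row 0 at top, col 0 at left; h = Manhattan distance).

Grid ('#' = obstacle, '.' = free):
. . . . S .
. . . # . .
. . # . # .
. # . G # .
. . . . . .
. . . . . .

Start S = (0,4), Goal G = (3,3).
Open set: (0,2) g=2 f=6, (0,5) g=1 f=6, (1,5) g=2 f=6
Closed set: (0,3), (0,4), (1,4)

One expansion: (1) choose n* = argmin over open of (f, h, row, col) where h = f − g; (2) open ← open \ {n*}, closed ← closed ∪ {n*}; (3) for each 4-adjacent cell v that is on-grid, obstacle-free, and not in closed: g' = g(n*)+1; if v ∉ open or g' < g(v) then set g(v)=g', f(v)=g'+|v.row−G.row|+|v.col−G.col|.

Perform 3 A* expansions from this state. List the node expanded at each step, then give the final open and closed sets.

order=[(0,2) → (1,2) → (1,5)]; open=[(0,1) g=3 f=8, (0,5) g=1 f=6, (1,1) g=4 f=8, (2,5) g=3 f=6]; closed=[(0,2), (0,3), (0,4), (1,2), (1,4), (1,5)]

step 1: expand (0,2) (f=6, h=4) → closed; open now [(0,1) g=3 f=8, (0,5) g=1 f=6, (1,2) g=3 f=6, (1,5) g=2 f=6]
step 2: expand (1,2) (f=6, h=3) → closed; open now [(0,1) g=3 f=8, (0,5) g=1 f=6, (1,1) g=4 f=8, (1,5) g=2 f=6]
step 3: expand (1,5) (f=6, h=4) → closed; open now [(0,1) g=3 f=8, (0,5) g=1 f=6, (1,1) g=4 f=8, (2,5) g=3 f=6]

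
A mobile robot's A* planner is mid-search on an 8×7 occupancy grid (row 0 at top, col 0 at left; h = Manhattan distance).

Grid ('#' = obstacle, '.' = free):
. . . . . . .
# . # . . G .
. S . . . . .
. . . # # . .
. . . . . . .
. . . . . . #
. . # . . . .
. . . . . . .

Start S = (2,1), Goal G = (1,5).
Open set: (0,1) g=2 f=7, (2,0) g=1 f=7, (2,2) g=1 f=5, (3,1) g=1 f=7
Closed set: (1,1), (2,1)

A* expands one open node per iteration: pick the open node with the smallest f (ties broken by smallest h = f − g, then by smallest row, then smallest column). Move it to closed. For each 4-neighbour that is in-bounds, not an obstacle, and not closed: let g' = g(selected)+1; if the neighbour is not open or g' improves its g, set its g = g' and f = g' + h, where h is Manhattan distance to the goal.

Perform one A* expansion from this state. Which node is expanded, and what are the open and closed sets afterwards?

step 1: expand (2,2) (f=5, h=4) → closed; open now [(0,1) g=2 f=7, (2,0) g=1 f=7, (2,3) g=2 f=5, (3,1) g=1 f=7, (3,2) g=2 f=7]

expanded=(2,2); open=[(0,1) g=2 f=7, (2,0) g=1 f=7, (2,3) g=2 f=5, (3,1) g=1 f=7, (3,2) g=2 f=7]; closed=[(1,1), (2,1), (2,2)]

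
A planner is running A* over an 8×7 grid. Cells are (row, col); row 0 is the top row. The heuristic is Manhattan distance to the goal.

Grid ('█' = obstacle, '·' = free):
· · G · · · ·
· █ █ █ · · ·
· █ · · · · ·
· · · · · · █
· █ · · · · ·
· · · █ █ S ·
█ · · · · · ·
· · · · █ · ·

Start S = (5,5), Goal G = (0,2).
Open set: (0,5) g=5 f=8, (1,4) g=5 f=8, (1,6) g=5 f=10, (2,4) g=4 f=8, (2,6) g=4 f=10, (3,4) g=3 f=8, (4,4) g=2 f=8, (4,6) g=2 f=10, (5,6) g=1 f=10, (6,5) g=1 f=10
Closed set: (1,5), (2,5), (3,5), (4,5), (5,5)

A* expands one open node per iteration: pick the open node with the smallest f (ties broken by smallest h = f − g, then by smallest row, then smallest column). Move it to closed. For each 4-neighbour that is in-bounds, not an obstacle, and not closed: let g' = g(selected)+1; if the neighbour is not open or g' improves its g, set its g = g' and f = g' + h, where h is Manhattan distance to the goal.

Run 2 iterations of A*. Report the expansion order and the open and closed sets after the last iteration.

step 1: expand (0,5) (f=8, h=3) → closed; open now [(0,4) g=6 f=8, (0,6) g=6 f=10, (1,4) g=5 f=8, (1,6) g=5 f=10, (2,4) g=4 f=8, (2,6) g=4 f=10, (3,4) g=3 f=8, (4,4) g=2 f=8, (4,6) g=2 f=10, (5,6) g=1 f=10, (6,5) g=1 f=10]
step 2: expand (0,4) (f=8, h=2) → closed; open now [(0,3) g=7 f=8, (0,6) g=6 f=10, (1,4) g=5 f=8, (1,6) g=5 f=10, (2,4) g=4 f=8, (2,6) g=4 f=10, (3,4) g=3 f=8, (4,4) g=2 f=8, (4,6) g=2 f=10, (5,6) g=1 f=10, (6,5) g=1 f=10]

order=[(0,5) → (0,4)]; open=[(0,3) g=7 f=8, (0,6) g=6 f=10, (1,4) g=5 f=8, (1,6) g=5 f=10, (2,4) g=4 f=8, (2,6) g=4 f=10, (3,4) g=3 f=8, (4,4) g=2 f=8, (4,6) g=2 f=10, (5,6) g=1 f=10, (6,5) g=1 f=10]; closed=[(0,4), (0,5), (1,5), (2,5), (3,5), (4,5), (5,5)]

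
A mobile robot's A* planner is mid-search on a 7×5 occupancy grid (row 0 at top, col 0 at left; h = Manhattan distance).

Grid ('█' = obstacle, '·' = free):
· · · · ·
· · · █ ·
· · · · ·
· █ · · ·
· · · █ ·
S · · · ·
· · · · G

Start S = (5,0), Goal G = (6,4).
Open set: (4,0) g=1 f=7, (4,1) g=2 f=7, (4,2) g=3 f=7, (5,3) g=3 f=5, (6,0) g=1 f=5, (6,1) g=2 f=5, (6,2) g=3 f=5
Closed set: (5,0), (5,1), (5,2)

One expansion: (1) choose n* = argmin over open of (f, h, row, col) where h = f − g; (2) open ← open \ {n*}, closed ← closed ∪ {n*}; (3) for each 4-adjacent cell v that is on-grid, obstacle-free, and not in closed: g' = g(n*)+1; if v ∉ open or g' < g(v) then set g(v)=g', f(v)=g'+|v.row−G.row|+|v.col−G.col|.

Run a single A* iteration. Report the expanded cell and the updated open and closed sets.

expanded=(5,3); open=[(4,0) g=1 f=7, (4,1) g=2 f=7, (4,2) g=3 f=7, (5,4) g=4 f=5, (6,0) g=1 f=5, (6,1) g=2 f=5, (6,2) g=3 f=5, (6,3) g=4 f=5]; closed=[(5,0), (5,1), (5,2), (5,3)]

step 1: expand (5,3) (f=5, h=2) → closed; open now [(4,0) g=1 f=7, (4,1) g=2 f=7, (4,2) g=3 f=7, (5,4) g=4 f=5, (6,0) g=1 f=5, (6,1) g=2 f=5, (6,2) g=3 f=5, (6,3) g=4 f=5]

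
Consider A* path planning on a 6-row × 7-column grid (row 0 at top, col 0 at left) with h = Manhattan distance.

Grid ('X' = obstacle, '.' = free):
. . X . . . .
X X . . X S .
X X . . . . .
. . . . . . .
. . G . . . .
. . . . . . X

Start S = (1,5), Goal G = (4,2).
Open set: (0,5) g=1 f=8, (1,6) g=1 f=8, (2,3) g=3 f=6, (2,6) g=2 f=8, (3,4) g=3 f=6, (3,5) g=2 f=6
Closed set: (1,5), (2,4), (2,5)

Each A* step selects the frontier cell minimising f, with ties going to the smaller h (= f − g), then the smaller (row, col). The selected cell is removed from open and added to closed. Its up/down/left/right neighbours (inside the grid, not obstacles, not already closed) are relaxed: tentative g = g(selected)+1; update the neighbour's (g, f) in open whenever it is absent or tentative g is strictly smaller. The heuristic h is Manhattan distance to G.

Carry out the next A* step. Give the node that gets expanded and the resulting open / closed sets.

expanded=(2,3); open=[(0,5) g=1 f=8, (1,3) g=4 f=8, (1,6) g=1 f=8, (2,2) g=4 f=6, (2,6) g=2 f=8, (3,3) g=4 f=6, (3,4) g=3 f=6, (3,5) g=2 f=6]; closed=[(1,5), (2,3), (2,4), (2,5)]

step 1: expand (2,3) (f=6, h=3) → closed; open now [(0,5) g=1 f=8, (1,3) g=4 f=8, (1,6) g=1 f=8, (2,2) g=4 f=6, (2,6) g=2 f=8, (3,3) g=4 f=6, (3,4) g=3 f=6, (3,5) g=2 f=6]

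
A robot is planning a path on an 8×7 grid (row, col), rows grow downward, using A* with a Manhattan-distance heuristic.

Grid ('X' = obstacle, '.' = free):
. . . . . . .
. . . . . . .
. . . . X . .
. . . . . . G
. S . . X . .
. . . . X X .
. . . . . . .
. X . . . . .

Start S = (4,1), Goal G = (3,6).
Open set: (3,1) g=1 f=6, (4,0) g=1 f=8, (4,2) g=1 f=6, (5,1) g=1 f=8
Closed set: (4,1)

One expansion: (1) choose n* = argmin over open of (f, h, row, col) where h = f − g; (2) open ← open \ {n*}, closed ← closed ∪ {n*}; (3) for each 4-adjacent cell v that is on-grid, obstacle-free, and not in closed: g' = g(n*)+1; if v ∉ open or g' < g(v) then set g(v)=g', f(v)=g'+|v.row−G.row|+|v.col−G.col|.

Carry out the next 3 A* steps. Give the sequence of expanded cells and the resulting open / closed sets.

order=[(3,1) → (3,2) → (3,3)]; open=[(2,1) g=2 f=8, (2,2) g=3 f=8, (2,3) g=4 f=8, (3,0) g=2 f=8, (3,4) g=4 f=6, (4,0) g=1 f=8, (4,2) g=1 f=6, (4,3) g=4 f=8, (5,1) g=1 f=8]; closed=[(3,1), (3,2), (3,3), (4,1)]

step 1: expand (3,1) (f=6, h=5) → closed; open now [(2,1) g=2 f=8, (3,0) g=2 f=8, (3,2) g=2 f=6, (4,0) g=1 f=8, (4,2) g=1 f=6, (5,1) g=1 f=8]
step 2: expand (3,2) (f=6, h=4) → closed; open now [(2,1) g=2 f=8, (2,2) g=3 f=8, (3,0) g=2 f=8, (3,3) g=3 f=6, (4,0) g=1 f=8, (4,2) g=1 f=6, (5,1) g=1 f=8]
step 3: expand (3,3) (f=6, h=3) → closed; open now [(2,1) g=2 f=8, (2,2) g=3 f=8, (2,3) g=4 f=8, (3,0) g=2 f=8, (3,4) g=4 f=6, (4,0) g=1 f=8, (4,2) g=1 f=6, (4,3) g=4 f=8, (5,1) g=1 f=8]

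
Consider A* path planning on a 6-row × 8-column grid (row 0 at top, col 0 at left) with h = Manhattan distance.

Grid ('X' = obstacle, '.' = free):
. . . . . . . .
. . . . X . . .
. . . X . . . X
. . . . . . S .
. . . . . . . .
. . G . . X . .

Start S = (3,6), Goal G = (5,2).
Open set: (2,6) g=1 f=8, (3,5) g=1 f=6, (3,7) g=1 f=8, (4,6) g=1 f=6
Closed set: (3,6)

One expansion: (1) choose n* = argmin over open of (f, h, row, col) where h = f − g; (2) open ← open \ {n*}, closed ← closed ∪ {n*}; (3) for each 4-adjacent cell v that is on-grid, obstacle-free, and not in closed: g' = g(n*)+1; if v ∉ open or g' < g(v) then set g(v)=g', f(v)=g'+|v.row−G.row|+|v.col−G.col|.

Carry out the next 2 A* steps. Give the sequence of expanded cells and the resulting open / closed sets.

order=[(3,5) → (3,4)]; open=[(2,4) g=3 f=8, (2,5) g=2 f=8, (2,6) g=1 f=8, (3,3) g=3 f=6, (3,7) g=1 f=8, (4,4) g=3 f=6, (4,5) g=2 f=6, (4,6) g=1 f=6]; closed=[(3,4), (3,5), (3,6)]

step 1: expand (3,5) (f=6, h=5) → closed; open now [(2,5) g=2 f=8, (2,6) g=1 f=8, (3,4) g=2 f=6, (3,7) g=1 f=8, (4,5) g=2 f=6, (4,6) g=1 f=6]
step 2: expand (3,4) (f=6, h=4) → closed; open now [(2,4) g=3 f=8, (2,5) g=2 f=8, (2,6) g=1 f=8, (3,3) g=3 f=6, (3,7) g=1 f=8, (4,4) g=3 f=6, (4,5) g=2 f=6, (4,6) g=1 f=6]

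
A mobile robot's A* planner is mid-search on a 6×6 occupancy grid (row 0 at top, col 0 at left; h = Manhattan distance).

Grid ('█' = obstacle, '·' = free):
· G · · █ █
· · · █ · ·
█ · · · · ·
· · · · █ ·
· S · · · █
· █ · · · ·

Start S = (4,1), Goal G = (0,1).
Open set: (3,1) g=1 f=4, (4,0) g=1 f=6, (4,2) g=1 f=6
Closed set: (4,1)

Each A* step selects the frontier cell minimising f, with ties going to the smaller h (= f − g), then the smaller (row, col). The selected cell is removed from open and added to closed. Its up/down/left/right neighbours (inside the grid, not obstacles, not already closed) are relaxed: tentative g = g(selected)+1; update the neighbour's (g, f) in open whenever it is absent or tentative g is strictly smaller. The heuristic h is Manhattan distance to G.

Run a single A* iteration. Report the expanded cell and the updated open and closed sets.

expanded=(3,1); open=[(2,1) g=2 f=4, (3,0) g=2 f=6, (3,2) g=2 f=6, (4,0) g=1 f=6, (4,2) g=1 f=6]; closed=[(3,1), (4,1)]

step 1: expand (3,1) (f=4, h=3) → closed; open now [(2,1) g=2 f=4, (3,0) g=2 f=6, (3,2) g=2 f=6, (4,0) g=1 f=6, (4,2) g=1 f=6]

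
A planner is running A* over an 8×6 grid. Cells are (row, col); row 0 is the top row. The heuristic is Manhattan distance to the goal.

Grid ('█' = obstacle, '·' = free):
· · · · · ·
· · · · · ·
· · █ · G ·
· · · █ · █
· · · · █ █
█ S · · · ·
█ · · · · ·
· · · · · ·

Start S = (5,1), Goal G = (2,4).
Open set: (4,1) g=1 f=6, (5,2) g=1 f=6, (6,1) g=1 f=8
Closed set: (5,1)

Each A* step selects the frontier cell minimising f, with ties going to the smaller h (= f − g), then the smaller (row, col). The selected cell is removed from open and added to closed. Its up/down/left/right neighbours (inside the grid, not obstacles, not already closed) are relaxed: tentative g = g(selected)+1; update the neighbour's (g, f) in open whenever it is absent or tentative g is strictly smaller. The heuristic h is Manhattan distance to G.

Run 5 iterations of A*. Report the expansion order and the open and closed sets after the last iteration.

step 1: expand (4,1) (f=6, h=5) → closed; open now [(3,1) g=2 f=6, (4,0) g=2 f=8, (4,2) g=2 f=6, (5,2) g=1 f=6, (6,1) g=1 f=8]
step 2: expand (3,1) (f=6, h=4) → closed; open now [(2,1) g=3 f=6, (3,0) g=3 f=8, (3,2) g=3 f=6, (4,0) g=2 f=8, (4,2) g=2 f=6, (5,2) g=1 f=6, (6,1) g=1 f=8]
step 3: expand (2,1) (f=6, h=3) → closed; open now [(1,1) g=4 f=8, (2,0) g=4 f=8, (3,0) g=3 f=8, (3,2) g=3 f=6, (4,0) g=2 f=8, (4,2) g=2 f=6, (5,2) g=1 f=6, (6,1) g=1 f=8]
step 4: expand (3,2) (f=6, h=3) → closed; open now [(1,1) g=4 f=8, (2,0) g=4 f=8, (3,0) g=3 f=8, (4,0) g=2 f=8, (4,2) g=2 f=6, (5,2) g=1 f=6, (6,1) g=1 f=8]
step 5: expand (4,2) (f=6, h=4) → closed; open now [(1,1) g=4 f=8, (2,0) g=4 f=8, (3,0) g=3 f=8, (4,0) g=2 f=8, (4,3) g=3 f=6, (5,2) g=1 f=6, (6,1) g=1 f=8]

order=[(4,1) → (3,1) → (2,1) → (3,2) → (4,2)]; open=[(1,1) g=4 f=8, (2,0) g=4 f=8, (3,0) g=3 f=8, (4,0) g=2 f=8, (4,3) g=3 f=6, (5,2) g=1 f=6, (6,1) g=1 f=8]; closed=[(2,1), (3,1), (3,2), (4,1), (4,2), (5,1)]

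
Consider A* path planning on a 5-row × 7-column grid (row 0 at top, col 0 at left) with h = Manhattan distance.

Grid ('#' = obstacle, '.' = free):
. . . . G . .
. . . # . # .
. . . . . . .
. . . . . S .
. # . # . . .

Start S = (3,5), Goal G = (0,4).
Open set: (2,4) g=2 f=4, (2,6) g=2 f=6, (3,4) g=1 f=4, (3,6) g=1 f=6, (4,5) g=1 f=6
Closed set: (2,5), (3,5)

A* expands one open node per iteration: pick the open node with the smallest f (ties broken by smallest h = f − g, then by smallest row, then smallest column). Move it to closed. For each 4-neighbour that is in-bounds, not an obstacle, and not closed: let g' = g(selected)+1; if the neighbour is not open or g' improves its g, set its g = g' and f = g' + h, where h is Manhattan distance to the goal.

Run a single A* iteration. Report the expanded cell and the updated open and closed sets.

expanded=(2,4); open=[(1,4) g=3 f=4, (2,3) g=3 f=6, (2,6) g=2 f=6, (3,4) g=1 f=4, (3,6) g=1 f=6, (4,5) g=1 f=6]; closed=[(2,4), (2,5), (3,5)]

step 1: expand (2,4) (f=4, h=2) → closed; open now [(1,4) g=3 f=4, (2,3) g=3 f=6, (2,6) g=2 f=6, (3,4) g=1 f=4, (3,6) g=1 f=6, (4,5) g=1 f=6]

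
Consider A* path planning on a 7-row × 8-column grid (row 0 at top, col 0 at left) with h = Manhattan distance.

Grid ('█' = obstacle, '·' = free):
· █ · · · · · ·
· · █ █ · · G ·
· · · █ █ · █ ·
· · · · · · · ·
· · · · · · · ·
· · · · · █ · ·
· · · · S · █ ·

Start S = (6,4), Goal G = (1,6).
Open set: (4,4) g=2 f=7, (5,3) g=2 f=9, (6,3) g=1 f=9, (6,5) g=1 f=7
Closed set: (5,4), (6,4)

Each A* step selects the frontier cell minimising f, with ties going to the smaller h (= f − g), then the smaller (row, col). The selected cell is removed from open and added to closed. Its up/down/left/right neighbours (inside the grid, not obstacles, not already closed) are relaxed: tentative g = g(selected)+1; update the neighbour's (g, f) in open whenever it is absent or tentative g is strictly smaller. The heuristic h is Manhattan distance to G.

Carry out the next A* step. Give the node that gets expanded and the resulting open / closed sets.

expanded=(4,4); open=[(3,4) g=3 f=7, (4,3) g=3 f=9, (4,5) g=3 f=7, (5,3) g=2 f=9, (6,3) g=1 f=9, (6,5) g=1 f=7]; closed=[(4,4), (5,4), (6,4)]

step 1: expand (4,4) (f=7, h=5) → closed; open now [(3,4) g=3 f=7, (4,3) g=3 f=9, (4,5) g=3 f=7, (5,3) g=2 f=9, (6,3) g=1 f=9, (6,5) g=1 f=7]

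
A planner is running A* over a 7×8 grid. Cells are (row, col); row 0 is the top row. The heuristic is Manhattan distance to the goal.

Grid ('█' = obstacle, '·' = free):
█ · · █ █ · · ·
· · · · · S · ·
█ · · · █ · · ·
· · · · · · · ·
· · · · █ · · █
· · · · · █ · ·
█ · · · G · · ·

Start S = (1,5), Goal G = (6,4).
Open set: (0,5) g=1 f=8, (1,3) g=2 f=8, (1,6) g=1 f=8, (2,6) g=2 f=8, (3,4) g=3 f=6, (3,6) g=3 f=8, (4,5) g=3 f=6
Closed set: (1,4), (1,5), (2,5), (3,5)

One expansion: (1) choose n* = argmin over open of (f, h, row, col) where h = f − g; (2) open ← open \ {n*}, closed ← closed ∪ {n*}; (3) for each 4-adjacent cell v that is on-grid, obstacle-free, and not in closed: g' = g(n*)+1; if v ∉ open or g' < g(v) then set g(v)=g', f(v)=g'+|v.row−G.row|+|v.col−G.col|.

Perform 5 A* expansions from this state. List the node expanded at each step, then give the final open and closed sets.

step 1: expand (3,4) (f=6, h=3) → closed; open now [(0,5) g=1 f=8, (1,3) g=2 f=8, (1,6) g=1 f=8, (2,6) g=2 f=8, (3,3) g=4 f=8, (3,6) g=3 f=8, (4,5) g=3 f=6]
step 2: expand (4,5) (f=6, h=3) → closed; open now [(0,5) g=1 f=8, (1,3) g=2 f=8, (1,6) g=1 f=8, (2,6) g=2 f=8, (3,3) g=4 f=8, (3,6) g=3 f=8, (4,6) g=4 f=8]
step 3: expand (3,3) (f=8, h=4) → closed; open now [(0,5) g=1 f=8, (1,3) g=2 f=8, (1,6) g=1 f=8, (2,3) g=5 f=10, (2,6) g=2 f=8, (3,2) g=5 f=10, (3,6) g=3 f=8, (4,3) g=5 f=8, (4,6) g=4 f=8]
step 4: expand (4,3) (f=8, h=3) → closed; open now [(0,5) g=1 f=8, (1,3) g=2 f=8, (1,6) g=1 f=8, (2,3) g=5 f=10, (2,6) g=2 f=8, (3,2) g=5 f=10, (3,6) g=3 f=8, (4,2) g=6 f=10, (4,6) g=4 f=8, (5,3) g=6 f=8]
step 5: expand (5,3) (f=8, h=2) → closed; open now [(0,5) g=1 f=8, (1,3) g=2 f=8, (1,6) g=1 f=8, (2,3) g=5 f=10, (2,6) g=2 f=8, (3,2) g=5 f=10, (3,6) g=3 f=8, (4,2) g=6 f=10, (4,6) g=4 f=8, (5,2) g=7 f=10, (5,4) g=7 f=8, (6,3) g=7 f=8]

order=[(3,4) → (4,5) → (3,3) → (4,3) → (5,3)]; open=[(0,5) g=1 f=8, (1,3) g=2 f=8, (1,6) g=1 f=8, (2,3) g=5 f=10, (2,6) g=2 f=8, (3,2) g=5 f=10, (3,6) g=3 f=8, (4,2) g=6 f=10, (4,6) g=4 f=8, (5,2) g=7 f=10, (5,4) g=7 f=8, (6,3) g=7 f=8]; closed=[(1,4), (1,5), (2,5), (3,3), (3,4), (3,5), (4,3), (4,5), (5,3)]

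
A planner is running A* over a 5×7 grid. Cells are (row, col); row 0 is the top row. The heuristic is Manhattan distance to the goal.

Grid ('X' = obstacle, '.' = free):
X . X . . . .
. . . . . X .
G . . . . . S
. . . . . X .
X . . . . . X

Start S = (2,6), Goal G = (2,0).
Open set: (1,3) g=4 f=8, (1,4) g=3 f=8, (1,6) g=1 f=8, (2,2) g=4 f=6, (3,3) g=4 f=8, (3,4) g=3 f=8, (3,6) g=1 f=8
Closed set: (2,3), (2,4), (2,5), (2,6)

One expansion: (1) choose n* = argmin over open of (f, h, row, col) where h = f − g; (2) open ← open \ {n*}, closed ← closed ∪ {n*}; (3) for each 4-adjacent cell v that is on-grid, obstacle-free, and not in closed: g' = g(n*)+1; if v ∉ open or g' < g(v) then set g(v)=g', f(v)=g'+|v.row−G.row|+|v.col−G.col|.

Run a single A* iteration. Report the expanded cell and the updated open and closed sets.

expanded=(2,2); open=[(1,2) g=5 f=8, (1,3) g=4 f=8, (1,4) g=3 f=8, (1,6) g=1 f=8, (2,1) g=5 f=6, (3,2) g=5 f=8, (3,3) g=4 f=8, (3,4) g=3 f=8, (3,6) g=1 f=8]; closed=[(2,2), (2,3), (2,4), (2,5), (2,6)]

step 1: expand (2,2) (f=6, h=2) → closed; open now [(1,2) g=5 f=8, (1,3) g=4 f=8, (1,4) g=3 f=8, (1,6) g=1 f=8, (2,1) g=5 f=6, (3,2) g=5 f=8, (3,3) g=4 f=8, (3,4) g=3 f=8, (3,6) g=1 f=8]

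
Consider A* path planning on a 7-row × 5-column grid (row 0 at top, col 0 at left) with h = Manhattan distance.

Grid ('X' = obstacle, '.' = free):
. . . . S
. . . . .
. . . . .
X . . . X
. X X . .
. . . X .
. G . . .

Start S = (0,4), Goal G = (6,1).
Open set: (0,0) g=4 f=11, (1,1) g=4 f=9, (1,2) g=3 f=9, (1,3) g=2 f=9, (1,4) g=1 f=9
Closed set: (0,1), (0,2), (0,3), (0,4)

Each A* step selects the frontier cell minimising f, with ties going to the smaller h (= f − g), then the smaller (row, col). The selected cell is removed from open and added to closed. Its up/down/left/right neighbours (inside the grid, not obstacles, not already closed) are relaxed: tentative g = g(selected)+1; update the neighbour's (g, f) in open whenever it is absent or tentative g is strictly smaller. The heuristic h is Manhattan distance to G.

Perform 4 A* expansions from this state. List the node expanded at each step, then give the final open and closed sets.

order=[(1,1) → (2,1) → (3,1) → (1,2)]; open=[(0,0) g=4 f=11, (1,0) g=5 f=11, (1,3) g=2 f=9, (1,4) g=1 f=9, (2,0) g=6 f=11, (2,2) g=4 f=9, (3,2) g=7 f=11]; closed=[(0,1), (0,2), (0,3), (0,4), (1,1), (1,2), (2,1), (3,1)]

step 1: expand (1,1) (f=9, h=5) → closed; open now [(0,0) g=4 f=11, (1,0) g=5 f=11, (1,2) g=3 f=9, (1,3) g=2 f=9, (1,4) g=1 f=9, (2,1) g=5 f=9]
step 2: expand (2,1) (f=9, h=4) → closed; open now [(0,0) g=4 f=11, (1,0) g=5 f=11, (1,2) g=3 f=9, (1,3) g=2 f=9, (1,4) g=1 f=9, (2,0) g=6 f=11, (2,2) g=6 f=11, (3,1) g=6 f=9]
step 3: expand (3,1) (f=9, h=3) → closed; open now [(0,0) g=4 f=11, (1,0) g=5 f=11, (1,2) g=3 f=9, (1,3) g=2 f=9, (1,4) g=1 f=9, (2,0) g=6 f=11, (2,2) g=6 f=11, (3,2) g=7 f=11]
step 4: expand (1,2) (f=9, h=6) → closed; open now [(0,0) g=4 f=11, (1,0) g=5 f=11, (1,3) g=2 f=9, (1,4) g=1 f=9, (2,0) g=6 f=11, (2,2) g=4 f=9, (3,2) g=7 f=11]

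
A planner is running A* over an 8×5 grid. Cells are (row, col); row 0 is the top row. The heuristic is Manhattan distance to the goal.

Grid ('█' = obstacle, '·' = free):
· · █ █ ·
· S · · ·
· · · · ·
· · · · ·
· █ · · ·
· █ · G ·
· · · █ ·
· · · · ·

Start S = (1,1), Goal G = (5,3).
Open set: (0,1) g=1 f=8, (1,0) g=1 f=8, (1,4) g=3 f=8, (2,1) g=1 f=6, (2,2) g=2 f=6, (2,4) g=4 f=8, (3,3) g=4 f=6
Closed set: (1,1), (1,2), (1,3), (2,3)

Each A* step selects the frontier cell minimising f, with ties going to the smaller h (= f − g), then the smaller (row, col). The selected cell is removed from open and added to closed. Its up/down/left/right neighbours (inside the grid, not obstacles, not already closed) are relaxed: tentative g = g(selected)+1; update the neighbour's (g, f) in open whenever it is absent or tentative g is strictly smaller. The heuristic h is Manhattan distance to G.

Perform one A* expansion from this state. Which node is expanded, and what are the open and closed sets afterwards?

expanded=(3,3); open=[(0,1) g=1 f=8, (1,0) g=1 f=8, (1,4) g=3 f=8, (2,1) g=1 f=6, (2,2) g=2 f=6, (2,4) g=4 f=8, (3,2) g=5 f=8, (3,4) g=5 f=8, (4,3) g=5 f=6]; closed=[(1,1), (1,2), (1,3), (2,3), (3,3)]

step 1: expand (3,3) (f=6, h=2) → closed; open now [(0,1) g=1 f=8, (1,0) g=1 f=8, (1,4) g=3 f=8, (2,1) g=1 f=6, (2,2) g=2 f=6, (2,4) g=4 f=8, (3,2) g=5 f=8, (3,4) g=5 f=8, (4,3) g=5 f=6]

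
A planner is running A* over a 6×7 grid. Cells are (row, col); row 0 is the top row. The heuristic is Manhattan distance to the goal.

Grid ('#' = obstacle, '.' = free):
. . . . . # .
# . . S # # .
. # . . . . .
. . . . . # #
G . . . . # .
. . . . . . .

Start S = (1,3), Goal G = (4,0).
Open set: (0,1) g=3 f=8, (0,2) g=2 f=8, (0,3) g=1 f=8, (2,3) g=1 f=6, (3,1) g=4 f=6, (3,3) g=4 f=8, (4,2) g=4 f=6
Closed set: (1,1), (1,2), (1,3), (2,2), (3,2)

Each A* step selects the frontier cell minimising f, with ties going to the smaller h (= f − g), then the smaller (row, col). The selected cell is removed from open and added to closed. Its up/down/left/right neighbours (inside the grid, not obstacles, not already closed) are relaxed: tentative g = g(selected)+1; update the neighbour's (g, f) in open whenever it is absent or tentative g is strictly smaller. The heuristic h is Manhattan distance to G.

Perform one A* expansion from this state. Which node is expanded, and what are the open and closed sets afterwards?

step 1: expand (3,1) (f=6, h=2) → closed; open now [(0,1) g=3 f=8, (0,2) g=2 f=8, (0,3) g=1 f=8, (2,3) g=1 f=6, (3,0) g=5 f=6, (3,3) g=4 f=8, (4,1) g=5 f=6, (4,2) g=4 f=6]

expanded=(3,1); open=[(0,1) g=3 f=8, (0,2) g=2 f=8, (0,3) g=1 f=8, (2,3) g=1 f=6, (3,0) g=5 f=6, (3,3) g=4 f=8, (4,1) g=5 f=6, (4,2) g=4 f=6]; closed=[(1,1), (1,2), (1,3), (2,2), (3,1), (3,2)]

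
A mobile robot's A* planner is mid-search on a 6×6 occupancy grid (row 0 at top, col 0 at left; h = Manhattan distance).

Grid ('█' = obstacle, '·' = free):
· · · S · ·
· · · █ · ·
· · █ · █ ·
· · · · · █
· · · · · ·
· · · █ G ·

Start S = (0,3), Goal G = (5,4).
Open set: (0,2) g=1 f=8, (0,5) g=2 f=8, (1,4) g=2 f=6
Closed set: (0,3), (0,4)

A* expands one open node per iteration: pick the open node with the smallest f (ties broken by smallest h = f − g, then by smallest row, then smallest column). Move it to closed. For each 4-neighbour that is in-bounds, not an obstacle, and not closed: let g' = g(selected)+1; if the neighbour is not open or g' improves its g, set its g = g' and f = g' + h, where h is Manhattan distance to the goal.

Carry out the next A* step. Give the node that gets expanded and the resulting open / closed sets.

step 1: expand (1,4) (f=6, h=4) → closed; open now [(0,2) g=1 f=8, (0,5) g=2 f=8, (1,5) g=3 f=8]

expanded=(1,4); open=[(0,2) g=1 f=8, (0,5) g=2 f=8, (1,5) g=3 f=8]; closed=[(0,3), (0,4), (1,4)]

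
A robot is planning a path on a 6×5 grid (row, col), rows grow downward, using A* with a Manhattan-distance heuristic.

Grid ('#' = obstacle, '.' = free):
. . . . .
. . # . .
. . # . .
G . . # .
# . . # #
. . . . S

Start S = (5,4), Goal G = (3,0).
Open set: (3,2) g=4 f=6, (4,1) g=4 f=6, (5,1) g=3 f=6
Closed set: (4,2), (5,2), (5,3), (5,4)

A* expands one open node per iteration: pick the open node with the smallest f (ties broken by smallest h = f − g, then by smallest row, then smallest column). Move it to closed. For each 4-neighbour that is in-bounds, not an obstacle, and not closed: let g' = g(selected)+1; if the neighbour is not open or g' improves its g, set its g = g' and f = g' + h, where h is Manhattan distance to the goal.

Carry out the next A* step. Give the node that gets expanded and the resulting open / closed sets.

expanded=(3,2); open=[(3,1) g=5 f=6, (4,1) g=4 f=6, (5,1) g=3 f=6]; closed=[(3,2), (4,2), (5,2), (5,3), (5,4)]

step 1: expand (3,2) (f=6, h=2) → closed; open now [(3,1) g=5 f=6, (4,1) g=4 f=6, (5,1) g=3 f=6]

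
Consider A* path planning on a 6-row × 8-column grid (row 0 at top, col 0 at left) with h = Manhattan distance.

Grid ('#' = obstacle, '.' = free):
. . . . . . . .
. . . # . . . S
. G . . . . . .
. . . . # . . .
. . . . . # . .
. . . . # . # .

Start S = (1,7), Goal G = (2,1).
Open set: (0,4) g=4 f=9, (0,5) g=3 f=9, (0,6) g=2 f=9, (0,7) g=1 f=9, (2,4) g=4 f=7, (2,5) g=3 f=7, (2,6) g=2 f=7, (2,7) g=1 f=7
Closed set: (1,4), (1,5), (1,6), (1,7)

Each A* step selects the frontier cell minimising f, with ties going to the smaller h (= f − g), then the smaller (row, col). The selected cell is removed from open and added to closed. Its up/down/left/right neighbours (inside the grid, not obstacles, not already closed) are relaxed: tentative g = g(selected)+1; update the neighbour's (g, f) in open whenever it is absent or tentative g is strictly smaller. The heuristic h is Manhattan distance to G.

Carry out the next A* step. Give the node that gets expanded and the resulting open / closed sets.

expanded=(2,4); open=[(0,4) g=4 f=9, (0,5) g=3 f=9, (0,6) g=2 f=9, (0,7) g=1 f=9, (2,3) g=5 f=7, (2,5) g=3 f=7, (2,6) g=2 f=7, (2,7) g=1 f=7]; closed=[(1,4), (1,5), (1,6), (1,7), (2,4)]

step 1: expand (2,4) (f=7, h=3) → closed; open now [(0,4) g=4 f=9, (0,5) g=3 f=9, (0,6) g=2 f=9, (0,7) g=1 f=9, (2,3) g=5 f=7, (2,5) g=3 f=7, (2,6) g=2 f=7, (2,7) g=1 f=7]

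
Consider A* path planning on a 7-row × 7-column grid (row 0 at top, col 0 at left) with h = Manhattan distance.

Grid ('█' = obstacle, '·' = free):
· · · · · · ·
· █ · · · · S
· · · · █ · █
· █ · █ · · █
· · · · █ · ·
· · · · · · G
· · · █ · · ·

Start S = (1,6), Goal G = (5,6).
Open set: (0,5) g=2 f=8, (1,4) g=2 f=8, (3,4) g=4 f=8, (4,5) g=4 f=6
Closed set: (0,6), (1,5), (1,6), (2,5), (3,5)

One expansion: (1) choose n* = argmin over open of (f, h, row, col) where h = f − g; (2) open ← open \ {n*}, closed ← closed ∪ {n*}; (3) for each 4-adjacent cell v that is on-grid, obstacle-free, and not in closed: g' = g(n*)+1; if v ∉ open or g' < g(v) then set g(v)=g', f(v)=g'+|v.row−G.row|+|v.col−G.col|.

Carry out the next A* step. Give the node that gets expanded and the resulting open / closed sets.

expanded=(4,5); open=[(0,5) g=2 f=8, (1,4) g=2 f=8, (3,4) g=4 f=8, (4,6) g=5 f=6, (5,5) g=5 f=6]; closed=[(0,6), (1,5), (1,6), (2,5), (3,5), (4,5)]

step 1: expand (4,5) (f=6, h=2) → closed; open now [(0,5) g=2 f=8, (1,4) g=2 f=8, (3,4) g=4 f=8, (4,6) g=5 f=6, (5,5) g=5 f=6]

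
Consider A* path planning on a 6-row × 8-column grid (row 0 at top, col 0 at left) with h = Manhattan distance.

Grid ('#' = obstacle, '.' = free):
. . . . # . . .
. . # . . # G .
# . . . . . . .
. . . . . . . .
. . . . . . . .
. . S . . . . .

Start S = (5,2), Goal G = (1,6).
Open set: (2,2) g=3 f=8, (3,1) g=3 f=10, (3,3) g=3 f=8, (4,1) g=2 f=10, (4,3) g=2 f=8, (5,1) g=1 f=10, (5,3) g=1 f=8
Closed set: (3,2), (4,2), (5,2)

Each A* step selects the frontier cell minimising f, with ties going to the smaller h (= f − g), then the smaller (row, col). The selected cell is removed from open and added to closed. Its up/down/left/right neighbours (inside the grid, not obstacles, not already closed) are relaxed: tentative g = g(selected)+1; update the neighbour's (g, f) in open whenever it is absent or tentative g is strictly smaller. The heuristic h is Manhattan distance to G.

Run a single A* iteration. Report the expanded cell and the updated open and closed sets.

step 1: expand (2,2) (f=8, h=5) → closed; open now [(2,1) g=4 f=10, (2,3) g=4 f=8, (3,1) g=3 f=10, (3,3) g=3 f=8, (4,1) g=2 f=10, (4,3) g=2 f=8, (5,1) g=1 f=10, (5,3) g=1 f=8]

expanded=(2,2); open=[(2,1) g=4 f=10, (2,3) g=4 f=8, (3,1) g=3 f=10, (3,3) g=3 f=8, (4,1) g=2 f=10, (4,3) g=2 f=8, (5,1) g=1 f=10, (5,3) g=1 f=8]; closed=[(2,2), (3,2), (4,2), (5,2)]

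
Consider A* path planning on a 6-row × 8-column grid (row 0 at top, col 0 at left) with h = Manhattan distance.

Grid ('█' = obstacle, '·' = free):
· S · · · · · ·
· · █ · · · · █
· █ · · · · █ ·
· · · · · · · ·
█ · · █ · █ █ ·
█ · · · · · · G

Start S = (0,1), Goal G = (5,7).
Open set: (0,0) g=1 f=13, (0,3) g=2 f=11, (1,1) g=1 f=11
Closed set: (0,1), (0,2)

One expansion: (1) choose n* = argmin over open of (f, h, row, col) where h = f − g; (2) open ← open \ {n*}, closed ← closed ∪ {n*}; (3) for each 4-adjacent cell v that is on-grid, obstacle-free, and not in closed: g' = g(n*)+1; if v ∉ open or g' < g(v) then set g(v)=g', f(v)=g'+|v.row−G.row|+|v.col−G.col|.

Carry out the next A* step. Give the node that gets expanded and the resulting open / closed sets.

step 1: expand (0,3) (f=11, h=9) → closed; open now [(0,0) g=1 f=13, (0,4) g=3 f=11, (1,1) g=1 f=11, (1,3) g=3 f=11]

expanded=(0,3); open=[(0,0) g=1 f=13, (0,4) g=3 f=11, (1,1) g=1 f=11, (1,3) g=3 f=11]; closed=[(0,1), (0,2), (0,3)]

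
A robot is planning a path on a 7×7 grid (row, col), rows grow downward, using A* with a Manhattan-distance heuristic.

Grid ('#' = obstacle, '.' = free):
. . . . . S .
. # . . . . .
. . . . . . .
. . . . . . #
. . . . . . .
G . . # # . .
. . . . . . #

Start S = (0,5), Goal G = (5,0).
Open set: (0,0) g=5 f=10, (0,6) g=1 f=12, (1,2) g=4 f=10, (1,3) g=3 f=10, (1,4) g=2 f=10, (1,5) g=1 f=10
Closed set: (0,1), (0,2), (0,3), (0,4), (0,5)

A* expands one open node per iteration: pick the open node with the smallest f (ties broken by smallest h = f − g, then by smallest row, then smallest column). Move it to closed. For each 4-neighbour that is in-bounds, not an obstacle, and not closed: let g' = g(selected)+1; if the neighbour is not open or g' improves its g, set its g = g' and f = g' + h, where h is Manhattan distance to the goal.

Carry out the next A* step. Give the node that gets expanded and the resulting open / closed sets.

expanded=(0,0); open=[(0,6) g=1 f=12, (1,0) g=6 f=10, (1,2) g=4 f=10, (1,3) g=3 f=10, (1,4) g=2 f=10, (1,5) g=1 f=10]; closed=[(0,0), (0,1), (0,2), (0,3), (0,4), (0,5)]

step 1: expand (0,0) (f=10, h=5) → closed; open now [(0,6) g=1 f=12, (1,0) g=6 f=10, (1,2) g=4 f=10, (1,3) g=3 f=10, (1,4) g=2 f=10, (1,5) g=1 f=10]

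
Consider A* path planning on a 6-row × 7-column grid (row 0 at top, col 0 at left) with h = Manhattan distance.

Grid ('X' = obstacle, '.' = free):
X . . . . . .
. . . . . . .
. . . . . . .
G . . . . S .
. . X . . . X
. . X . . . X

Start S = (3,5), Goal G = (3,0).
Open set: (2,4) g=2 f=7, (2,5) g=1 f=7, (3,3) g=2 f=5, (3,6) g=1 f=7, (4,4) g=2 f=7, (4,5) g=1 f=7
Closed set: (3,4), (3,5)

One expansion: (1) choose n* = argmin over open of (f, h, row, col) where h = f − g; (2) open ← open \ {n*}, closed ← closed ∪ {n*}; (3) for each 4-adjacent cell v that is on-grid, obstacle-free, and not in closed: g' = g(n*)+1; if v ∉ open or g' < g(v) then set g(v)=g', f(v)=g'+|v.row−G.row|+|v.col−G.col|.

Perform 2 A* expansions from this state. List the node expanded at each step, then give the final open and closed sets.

step 1: expand (3,3) (f=5, h=3) → closed; open now [(2,3) g=3 f=7, (2,4) g=2 f=7, (2,5) g=1 f=7, (3,2) g=3 f=5, (3,6) g=1 f=7, (4,3) g=3 f=7, (4,4) g=2 f=7, (4,5) g=1 f=7]
step 2: expand (3,2) (f=5, h=2) → closed; open now [(2,2) g=4 f=7, (2,3) g=3 f=7, (2,4) g=2 f=7, (2,5) g=1 f=7, (3,1) g=4 f=5, (3,6) g=1 f=7, (4,3) g=3 f=7, (4,4) g=2 f=7, (4,5) g=1 f=7]

order=[(3,3) → (3,2)]; open=[(2,2) g=4 f=7, (2,3) g=3 f=7, (2,4) g=2 f=7, (2,5) g=1 f=7, (3,1) g=4 f=5, (3,6) g=1 f=7, (4,3) g=3 f=7, (4,4) g=2 f=7, (4,5) g=1 f=7]; closed=[(3,2), (3,3), (3,4), (3,5)]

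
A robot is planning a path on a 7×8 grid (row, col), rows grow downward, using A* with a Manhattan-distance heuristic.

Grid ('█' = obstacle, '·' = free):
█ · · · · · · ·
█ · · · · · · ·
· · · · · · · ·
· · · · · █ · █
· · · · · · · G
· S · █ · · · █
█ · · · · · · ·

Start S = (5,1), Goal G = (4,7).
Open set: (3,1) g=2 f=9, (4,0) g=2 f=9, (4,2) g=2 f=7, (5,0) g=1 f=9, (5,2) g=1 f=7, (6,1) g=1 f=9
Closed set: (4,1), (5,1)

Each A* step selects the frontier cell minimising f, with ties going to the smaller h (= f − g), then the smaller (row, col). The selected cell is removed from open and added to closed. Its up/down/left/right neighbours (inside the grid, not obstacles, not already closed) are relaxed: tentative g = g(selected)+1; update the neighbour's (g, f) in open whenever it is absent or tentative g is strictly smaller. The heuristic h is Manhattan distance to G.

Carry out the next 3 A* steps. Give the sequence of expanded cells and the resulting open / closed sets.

step 1: expand (4,2) (f=7, h=5) → closed; open now [(3,1) g=2 f=9, (3,2) g=3 f=9, (4,0) g=2 f=9, (4,3) g=3 f=7, (5,0) g=1 f=9, (5,2) g=1 f=7, (6,1) g=1 f=9]
step 2: expand (4,3) (f=7, h=4) → closed; open now [(3,1) g=2 f=9, (3,2) g=3 f=9, (3,3) g=4 f=9, (4,0) g=2 f=9, (4,4) g=4 f=7, (5,0) g=1 f=9, (5,2) g=1 f=7, (6,1) g=1 f=9]
step 3: expand (4,4) (f=7, h=3) → closed; open now [(3,1) g=2 f=9, (3,2) g=3 f=9, (3,3) g=4 f=9, (3,4) g=5 f=9, (4,0) g=2 f=9, (4,5) g=5 f=7, (5,0) g=1 f=9, (5,2) g=1 f=7, (5,4) g=5 f=9, (6,1) g=1 f=9]

order=[(4,2) → (4,3) → (4,4)]; open=[(3,1) g=2 f=9, (3,2) g=3 f=9, (3,3) g=4 f=9, (3,4) g=5 f=9, (4,0) g=2 f=9, (4,5) g=5 f=7, (5,0) g=1 f=9, (5,2) g=1 f=7, (5,4) g=5 f=9, (6,1) g=1 f=9]; closed=[(4,1), (4,2), (4,3), (4,4), (5,1)]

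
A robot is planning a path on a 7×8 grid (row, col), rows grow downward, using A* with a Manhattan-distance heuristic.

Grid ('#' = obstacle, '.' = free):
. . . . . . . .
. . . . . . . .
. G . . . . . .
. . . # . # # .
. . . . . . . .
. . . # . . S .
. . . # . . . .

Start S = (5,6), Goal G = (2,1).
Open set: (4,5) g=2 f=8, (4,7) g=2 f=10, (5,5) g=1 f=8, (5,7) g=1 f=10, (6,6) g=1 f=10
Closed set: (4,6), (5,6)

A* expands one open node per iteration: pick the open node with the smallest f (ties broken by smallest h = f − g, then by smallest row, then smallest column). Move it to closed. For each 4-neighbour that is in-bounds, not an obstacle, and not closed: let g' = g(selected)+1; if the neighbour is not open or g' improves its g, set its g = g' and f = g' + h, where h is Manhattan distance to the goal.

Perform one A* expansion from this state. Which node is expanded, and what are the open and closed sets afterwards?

step 1: expand (4,5) (f=8, h=6) → closed; open now [(4,4) g=3 f=8, (4,7) g=2 f=10, (5,5) g=1 f=8, (5,7) g=1 f=10, (6,6) g=1 f=10]

expanded=(4,5); open=[(4,4) g=3 f=8, (4,7) g=2 f=10, (5,5) g=1 f=8, (5,7) g=1 f=10, (6,6) g=1 f=10]; closed=[(4,5), (4,6), (5,6)]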